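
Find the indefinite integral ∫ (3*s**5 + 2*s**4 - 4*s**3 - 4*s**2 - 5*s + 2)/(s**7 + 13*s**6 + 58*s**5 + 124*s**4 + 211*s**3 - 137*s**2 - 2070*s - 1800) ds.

4*log(s - 2)/637 - log(s + 1)/240 - 391*log(s + 4)/75 + 1160567*log(s + 5)/226576 + 16723*log(s**2 + 9)/375700 - 64847*atan(s/3)/563550 - 3849/(476*s + 2380) + C

Factor the denominator: (s - 2)*(s + 1)*(s + 4)*(s + 5)**2*(s**2 + 9).
Partial-fraction decomposition: (16723*s - 64847)/(187850*(s**2 + 9)) + 1160567/(226576*(s + 5)) + 3849/(476*(s + 5)**2) - 391/(75*(s + 4)) - 1/(240*(s + 1)) + 4/(637*(s - 2)).
Integrate each term; A/(s−a) gives A·log|s−a|; the (Bs+D)/(s²+p²) term gives a log and an atan.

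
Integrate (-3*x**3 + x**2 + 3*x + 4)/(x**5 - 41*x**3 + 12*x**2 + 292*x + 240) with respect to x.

-331*log(x - 5)/462 + 8*log(x - 4)/15 + log(x + 1)/30 - 13*log(x + 2)/84 + 67*log(x + 6)/220 + C

Factor the denominator: (x - 5)*(x - 4)*(x + 1)*(x + 2)*(x + 6).
Partial-fraction decomposition: 67/(220*(x + 6)) - 13/(84*(x + 2)) + 1/(30*(x + 1)) + 8/(15*(x - 4)) - 331/(462*(x - 5)).
Integrate each term: A/(x−a) contributes A·log|x−a|.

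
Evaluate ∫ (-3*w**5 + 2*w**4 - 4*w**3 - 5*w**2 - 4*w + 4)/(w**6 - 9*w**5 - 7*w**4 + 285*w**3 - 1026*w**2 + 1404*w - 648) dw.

-545*log(w - 6)/54 + 1897*log(w - 3)/486 + 15*log(w - 2)/4 - log(w - 1)/14 - 3329*log(w + 6)/6804 - 364/(27*w - 81) + C

Factor the denominator: (w - 6)*(w - 3)**2*(w - 2)*(w - 1)*(w + 6).
Partial-fraction decomposition: -3329/(6804*(w + 6)) - 1/(14*(w - 1)) + 15/(4*(w - 2)) + 1897/(486*(w - 3)) + 364/(27*(w - 3)**2) - 545/(54*(w - 6)).
Integrate each term; A/(w−a) gives A·log|w−a|; A/(w−a)² gives −A/(w−a).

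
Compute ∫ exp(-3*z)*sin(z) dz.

Let I denote the integral. Integrate by parts with u = sin(z), dv = exp(-3*z) dz, so v = -exp(-3*z)/3: I = -exp(-3*z)*sin(z)/3 + (1/3)·∫ exp(-3*z)*cos(z) dz.
Apply parts again with u = cos(z), dv = exp(-3*z) dz: ∫ exp(-3*z)*cos(z) dz = -exp(-3*z)*cos(z)/3 − (1/3)·I. Substituting back brings back I: I = -exp(-3*z)*sin(z)/3 - exp(-3*z)*cos(z)/9 − (1/9)·I.
Solving for I: (1 + 1/9)·I equals the remaining terms, so I = (9/10)·(-exp(-3*z)*sin(z)/3 - exp(-3*z)*cos(z)/9).

-3*exp(-3*z)*sin(z)/10 - exp(-3*z)*cos(z)/10 + C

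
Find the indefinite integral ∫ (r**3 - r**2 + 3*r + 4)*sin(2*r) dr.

Use integration by parts with u = r**3 - r**2 + 3*r + 4, dv = sin(2*r) dr, so v = -cos(2*r)/2.
Apply parts 3 times (tabular method): alternate signs, differentiate u down to 0, integrate dv up.

-r**3*cos(2*r)/2 + 3*r**2*sin(2*r)/4 + r**2*cos(2*r)/2 - r*sin(2*r)/2 - 3*r*cos(2*r)/4 + 3*sin(2*r)/8 - 9*cos(2*r)/4 + C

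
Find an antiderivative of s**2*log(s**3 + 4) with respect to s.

s**3*log(s**3 + 4)/3 - s**3/3 + 4*log(s**3 + 4)/3 + C

Let u = s**3 + 4, so du = (3*s**2) ds.
The integral becomes (1/3)·∫ log(u) du; integrate by parts with u′=log(u), dv′=du.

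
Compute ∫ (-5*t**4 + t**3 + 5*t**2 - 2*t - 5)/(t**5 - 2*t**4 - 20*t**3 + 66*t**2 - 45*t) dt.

log(t)/9 - 233*log(t - 3)/72 - log(t - 1)/4 - 13*log(t + 5)/8 + 43/(6*t - 18) + C

Factor the denominator: t*(t - 3)**2*(t - 1)*(t + 5).
Partial-fraction decomposition: -13/(8*(t + 5)) - 1/(4*(t - 1)) - 233/(72*(t - 3)) - 43/(6*(t - 3)**2) + 1/(9*t).
Integrate each term; A/(t−a) gives A·log|t−a|; A/(t−a)² gives −A/(t−a).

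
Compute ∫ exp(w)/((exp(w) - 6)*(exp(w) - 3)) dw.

log(exp(w) - 6)/3 - log(exp(w) - 3)/3 + C

Let u = e^w, du = e^w dw.
The integral becomes ∫ du/((u-3)(u-6)); decompose into partial fractions.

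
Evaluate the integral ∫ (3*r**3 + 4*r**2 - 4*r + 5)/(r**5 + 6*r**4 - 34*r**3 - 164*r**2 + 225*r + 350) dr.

Factor the denominator: (r - 5)*(r - 2)*(r + 1)*(r + 5)*(r + 7).
Partial-fraction decomposition: -50/(81*(r + 7)) + 25/(56*(r + 5)) + 5/(216*(r + 1)) - 37/(567*(r - 2)) + 23/(108*(r - 5)).
Integrate each term: A/(r−a) contributes A·log|r−a|.

23*log(r - 5)/108 - 37*log(r - 2)/567 + 5*log(r + 1)/216 + 25*log(r + 5)/56 - 50*log(r + 7)/81 + C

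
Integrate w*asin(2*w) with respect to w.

Use integration by parts with u = arcsin(2*w), dv = w dw.
Then du = 2/sqrt(-4*w**2 + 1) dw.

w**2*asin(2*w)/2 + w*sqrt(-4*w**2 + 1)/8 - asin(2*w)/16 + C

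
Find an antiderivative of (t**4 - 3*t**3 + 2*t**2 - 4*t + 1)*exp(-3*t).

Use integration by parts with u = t**4 - 3*t**3 + 2*t**2 - 4*t + 1, dv = exp(-3*t) dt, so v = -exp(-3*t)/3.
Apply parts 4 times (tabular method): alternate signs, differentiate u down to 0, integrate dv up.

(-27*t**4 + 45*t**3 - 9*t**2 + 102*t + 7)*exp(-3*t)/81 + C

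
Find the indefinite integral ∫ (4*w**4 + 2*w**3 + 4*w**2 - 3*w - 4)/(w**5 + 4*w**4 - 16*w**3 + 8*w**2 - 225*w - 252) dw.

48*log(w - 4)/55 - log(w + 1)/60 + 9131*log(w + 7)/3828 + 11*log(w**2 + 9)/29 - 47*atan(w/3)/174 + C

Factor the denominator: (w - 4)*(w + 1)*(w + 7)*(w**2 + 9).
Partial-fraction decomposition: (44*w - 47)/(58*(w**2 + 9)) + 9131/(3828*(w + 7)) - 1/(60*(w + 1)) + 48/(55*(w - 4)).
Integrate each term; A/(w−a) gives A·log|w−a|; the (Bw+D)/(w²+p²) term gives a log and an atan.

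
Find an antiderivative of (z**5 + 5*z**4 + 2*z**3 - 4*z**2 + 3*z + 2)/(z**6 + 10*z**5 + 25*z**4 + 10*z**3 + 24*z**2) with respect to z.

13*log(z)/144 + 27*log(z + 4)/272 + 236*log(z + 6)/333 + 32*log(z**2 + 1)/629 - 273*atan(z)/629 - 1/(12*z) + C

Factor the denominator: z**2*(z + 4)*(z + 6)*(z**2 + 1).
Partial-fraction decomposition: (64*z - 273)/(629*(z**2 + 1)) + 236/(333*(z + 6)) + 27/(272*(z + 4)) + 13/(144*z) + 1/(12*z**2).
Integrate each term; A/(z−a) gives A·log|z−a|; the (Bz+D)/(z²+p²) term gives a log and an atan.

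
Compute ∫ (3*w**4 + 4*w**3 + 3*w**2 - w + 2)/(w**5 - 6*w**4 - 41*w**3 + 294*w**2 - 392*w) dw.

-log(w)/196 + 8717*log(w - 7)/1470 - 535*log(w - 4)/132 + 23*log(w - 2)/45 + 5987*log(w + 7)/9702 + C

Factor the denominator: w*(w - 7)*(w - 4)*(w - 2)*(w + 7).
Partial-fraction decomposition: 5987/(9702*(w + 7)) + 23/(45*(w - 2)) - 535/(132*(w - 4)) + 8717/(1470*(w - 7)) - 1/(196*w).
Integrate each term: A/(w−a) contributes A·log|w−a|.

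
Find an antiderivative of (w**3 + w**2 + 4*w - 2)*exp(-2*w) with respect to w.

(-4*w**3 - 10*w**2 - 26*w - 5)*exp(-2*w)/8 + C

Use integration by parts with u = w**3 + w**2 + 4*w - 2, dv = exp(-2*w) dw, so v = -exp(-2*w)/2.
Apply parts 3 times (tabular method): alternate signs, differentiate u down to 0, integrate dv up.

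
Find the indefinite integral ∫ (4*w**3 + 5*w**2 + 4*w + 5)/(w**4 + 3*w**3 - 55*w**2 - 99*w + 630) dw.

1073*log(w - 6)/429 - 17*log(w - 3)/24 - 195*log(w + 5)/88 + 115*log(w + 7)/26 + C

Factor the denominator: (w - 6)*(w - 3)*(w + 5)*(w + 7).
Partial-fraction decomposition: 115/(26*(w + 7)) - 195/(88*(w + 5)) - 17/(24*(w - 3)) + 1073/(429*(w - 6)).
Integrate each term: A/(w−a) contributes A·log|w−a|.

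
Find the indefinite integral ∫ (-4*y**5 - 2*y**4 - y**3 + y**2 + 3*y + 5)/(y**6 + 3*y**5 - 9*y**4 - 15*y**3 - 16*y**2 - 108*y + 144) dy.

Factor the denominator: (y - 3)*(y - 1)*(y + 3)*(y + 4)*(y**2 + 4).
Partial-fraction decomposition: -(549*y - 436)/(1300*(y**2 + 4)) - 3657/(700*(y + 4)) + 421/(156*(y + 3)) - 1/(100*(y - 1)) - 569/(546*(y - 3)).
Integrate each term; A/(y−a) gives A·log|y−a|; the (By+D)/(y²+p²) term gives a log and an atan.

-569*log(y - 3)/546 - log(y - 1)/100 + 421*log(y + 3)/156 - 3657*log(y + 4)/700 - 549*log(y**2 + 4)/2600 + 109*atan(y/2)/650 + C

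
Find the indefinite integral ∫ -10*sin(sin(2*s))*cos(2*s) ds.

Let u = sin(2*s), so du = (2*cos(2*s)) ds.
Rewriting, the integral becomes -5·∫ sin(u) du = -5·-cos(u).
Substituting back, u = sin(2*s).

5*cos(sin(2*s)) + C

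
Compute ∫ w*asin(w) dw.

Use integration by parts with u = arcsin(w), dv = w dw.
Then du = 1/sqrt(-w**2 + 1) dw.

w**2*asin(w)/2 + w*sqrt(-w**2 + 1)/4 - asin(w)/4 + C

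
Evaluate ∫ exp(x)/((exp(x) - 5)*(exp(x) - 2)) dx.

Let u = e^x, du = e^x dx.
The integral becomes ∫ du/((u-5)(u-2)); decompose into partial fractions.

log(exp(x) - 5)/3 - log(exp(x) - 2)/3 + C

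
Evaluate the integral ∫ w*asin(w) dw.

Use integration by parts with u = arcsin(w), dv = w dw.
Then du = 1/sqrt(-w**2 + 1) dw.

w**2*asin(w)/2 + w*sqrt(-w**2 + 1)/4 - asin(w)/4 + C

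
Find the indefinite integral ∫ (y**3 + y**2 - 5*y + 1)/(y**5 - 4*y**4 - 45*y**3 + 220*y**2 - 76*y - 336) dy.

223*log(y - 6)/728 - 61*log(y - 4)/220 + log(y - 2)/72 - log(y + 1)/105 - 43*log(y + 7)/1287 + C

Factor the denominator: (y - 6)*(y - 4)*(y - 2)*(y + 1)*(y + 7).
Partial-fraction decomposition: -43/(1287*(y + 7)) - 1/(105*(y + 1)) + 1/(72*(y - 2)) - 61/(220*(y - 4)) + 223/(728*(y - 6)).
Integrate each term: A/(y−a) contributes A·log|y−a|.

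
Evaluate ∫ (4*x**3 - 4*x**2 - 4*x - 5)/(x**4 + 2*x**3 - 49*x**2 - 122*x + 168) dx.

381*log(x - 7)/286 + 3*log(x - 1)/70 - 309*log(x + 4)/110 + 989*log(x + 6)/182 + C

Factor the denominator: (x - 7)*(x - 1)*(x + 4)*(x + 6).
Partial-fraction decomposition: 989/(182*(x + 6)) - 309/(110*(x + 4)) + 3/(70*(x - 1)) + 381/(286*(x - 7)).
Integrate each term: A/(x−a) contributes A·log|x−a|.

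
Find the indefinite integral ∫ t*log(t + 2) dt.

Use integration by parts with u = log(t + 2), dv = t dt.
Then du = 1/(t + 2) dt and v = t**2/2.

t**2*log(t + 2)/2 - t**2/4 + t - 2*log(t + 2) + C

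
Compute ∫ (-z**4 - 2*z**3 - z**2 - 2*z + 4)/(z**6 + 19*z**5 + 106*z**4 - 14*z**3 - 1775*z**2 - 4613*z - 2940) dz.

Factor the denominator: (z - 4)*(z + 1)*(z + 3)*(z + 5)*(z + 7)**2.
Partial-fraction decomposition: -14723/(11616*(z + 7)) - 291/(88*(z + 7)**2) + 193/(144*(z + 5)) - 13/(224*(z + 3)) - 1/(240*(z + 1)) - 404/(38115*(z - 4)).
Integrate each term; A/(z−a) gives A·log|z−a|; A/(z−a)² gives −A/(z−a).

-404*log(z - 4)/38115 - log(z + 1)/240 - 13*log(z + 3)/224 + 193*log(z + 5)/144 - 14723*log(z + 7)/11616 + 291/(88*z + 616) + C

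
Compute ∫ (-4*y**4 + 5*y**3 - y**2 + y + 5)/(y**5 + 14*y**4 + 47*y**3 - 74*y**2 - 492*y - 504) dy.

Factor the denominator: (y - 3)*(y + 2)**2*(y + 6)*(y + 7).
Partial-fraction decomposition: -1137/(25*(y + 7)) + 6301/(144*(y + 6)) - 877/(400*(y + 2)) + 21/(20*(y + 2)**2) - 19/(225*(y - 3)).
Integrate each term; A/(y−a) gives A·log|y−a|; A/(y−a)² gives −A/(y−a).

-19*log(y - 3)/225 - 877*log(y + 2)/400 + 6301*log(y + 6)/144 - 1137*log(y + 7)/25 - 21/(20*y + 40) + C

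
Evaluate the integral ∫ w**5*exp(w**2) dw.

(w**4 - 2*w**2 + 2)*exp(w**2)/2 + C

Let u = w², du = 2w dw; rewrite as (1/2)∫ u^2·exp(1u) du.
Now integrate by parts 2 times.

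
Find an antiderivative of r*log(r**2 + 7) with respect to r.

r**2*log(r**2 + 7)/2 - r**2/2 + 7*log(r**2 + 7)/2 + C

Let u = r**2 + 7, so du = (2*r) dr.
The integral becomes (1/2)·∫ log(u) du; integrate by parts with u′=log(u), dv′=du.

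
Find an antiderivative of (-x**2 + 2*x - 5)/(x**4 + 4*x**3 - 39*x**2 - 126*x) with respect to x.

Factor the denominator: x*(x - 6)*(x + 3)*(x + 7).
Partial-fraction decomposition: 17/(91*(x + 7)) - 5/(27*(x + 3)) - 29/(702*(x - 6)) + 5/(126*x).
Integrate each term: A/(x−a) contributes A·log|x−a|.

5*log(x)/126 - 29*log(x - 6)/702 - 5*log(x + 3)/27 + 17*log(x + 7)/91 + C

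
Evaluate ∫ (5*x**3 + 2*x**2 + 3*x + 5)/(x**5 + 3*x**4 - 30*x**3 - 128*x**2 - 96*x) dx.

Factor the denominator: x*(x - 6)*(x + 1)*(x + 4)**2.
Partial-fraction decomposition: -61/(288*(x + 4)) + 59/(24*(x + 4)**2) - 1/(63*(x + 1)) + 47/(168*(x - 6)) - 5/(96*x).
Integrate each term; A/(x−a) gives A·log|x−a|; A/(x−a)² gives −A/(x−a).

-5*log(x)/96 + 47*log(x - 6)/168 - log(x + 1)/63 - 61*log(x + 4)/288 - 59/(24*x + 96) + C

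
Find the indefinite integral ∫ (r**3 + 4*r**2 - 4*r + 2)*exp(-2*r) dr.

(-4*r**3 - 22*r**2 - 6*r - 11)*exp(-2*r)/8 + C

Use integration by parts with u = r**3 + 4*r**2 - 4*r + 2, dv = exp(-2*r) dr, so v = -exp(-2*r)/2.
Apply parts 3 times (tabular method): alternate signs, differentiate u down to 0, integrate dv up.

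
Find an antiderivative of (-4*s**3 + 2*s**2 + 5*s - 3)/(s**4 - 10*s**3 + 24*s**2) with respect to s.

Factor the denominator: s**2*(s - 6)*(s - 4).
Partial-fraction decomposition: 207/(32*(s - 4)) - 85/(8*(s - 6)) + 5/(32*s) - 1/(8*s**2).
Integrate each term; A/(s−a) gives A·log|s−a|; A/(s−a)² gives −A/(s−a).

5*log(s)/32 - 85*log(s - 6)/8 + 207*log(s - 4)/32 + 1/(8*s) + C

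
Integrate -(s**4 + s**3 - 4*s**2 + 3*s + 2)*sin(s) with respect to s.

s**4*cos(s) - 4*s**3*sin(s) + s**3*cos(s) - 3*s**2*sin(s) - 16*s**2*cos(s) + 32*s*sin(s) - 3*s*cos(s) + 3*sin(s) + 34*cos(s) + C

Use integration by parts with u = s**4 + s**3 - 4*s**2 + 3*s + 2, dv = -sin(s) ds, so v = cos(s).
Apply parts 4 times (tabular method): alternate signs, differentiate u down to 0, integrate dv up.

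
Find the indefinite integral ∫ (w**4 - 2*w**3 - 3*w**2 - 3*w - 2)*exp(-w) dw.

Use integration by parts with u = w**4 - 2*w**3 - 3*w**2 - 3*w - 2, dv = exp(-w) dw, so v = -exp(-w).
Apply parts 4 times (tabular method): alternate signs, differentiate u down to 0, integrate dv up.

(-w**4 - 2*w**3 - 3*w**2 - 3*w - 1)*exp(-w) + C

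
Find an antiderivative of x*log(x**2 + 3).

x**2*log(x**2 + 3)/2 - x**2/2 + 3*log(x**2 + 3)/2 + C

Let u = x**2 + 3, so du = (2*x) dx.
The integral becomes (1/2)·∫ log(u) du; integrate by parts with u′=log(u), dv′=du.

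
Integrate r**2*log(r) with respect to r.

Use integration by parts with u = log(r), dv = r**2 dr.
Then du = 1/r dr and v = r**3/3.

r**3*log(r)/3 - r**3/9 + C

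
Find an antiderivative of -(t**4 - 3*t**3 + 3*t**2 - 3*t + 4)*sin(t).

Use integration by parts with u = t**4 - 3*t**3 + 3*t**2 - 3*t + 4, dv = -sin(t) dt, so v = cos(t).
Apply parts 4 times (tabular method): alternate signs, differentiate u down to 0, integrate dv up.

t**4*cos(t) - 4*t**3*sin(t) - 3*t**3*cos(t) + 9*t**2*sin(t) - 9*t**2*cos(t) + 18*t*sin(t) + 15*t*cos(t) - 15*sin(t) + 22*cos(t) + C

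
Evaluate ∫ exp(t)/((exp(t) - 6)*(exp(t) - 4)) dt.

Let u = e^t, du = e^t dt.
The integral becomes ∫ du/((u-6)(u-4)); decompose into partial fractions.

log(exp(t) - 6)/2 - log(exp(t) - 4)/2 + C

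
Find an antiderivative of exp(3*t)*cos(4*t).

4*exp(3*t)*sin(4*t)/25 + 3*exp(3*t)*cos(4*t)/25 + C

Let I denote the integral. Integrate by parts with u = cos(4*t), dv = exp(3*t) dt, so v = exp(3*t)/3: I = exp(3*t)*cos(4*t)/3 + (4/3)·∫ exp(3*t)*sin(4*t) dt.
Apply parts again with u = sin(4*t), dv = exp(3*t) dt: ∫ exp(3*t)*sin(4*t) dt = exp(3*t)*sin(4*t)/3 − (4/3)·I. Substituting back brings back I: I = 4*exp(3*t)*sin(4*t)/9 + exp(3*t)*cos(4*t)/3 − (16/9)·I.
Solving for I: (1 + 16/9)·I equals the remaining terms, so I = (9/25)·(4*exp(3*t)*sin(4*t)/9 + exp(3*t)*cos(4*t)/3).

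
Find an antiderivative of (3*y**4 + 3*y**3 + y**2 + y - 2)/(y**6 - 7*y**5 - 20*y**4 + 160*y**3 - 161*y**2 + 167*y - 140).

1381*log(y - 7)/1800 - 326*log(y - 4)/459 + log(y - 1)/36 - 253*log(y + 5)/2808 + 59*log(y**2 + 1)/22100 - 87*atan(y)/11050 + C

Factor the denominator: (y - 7)*(y - 4)*(y - 1)*(y + 5)*(y**2 + 1).
Partial-fraction decomposition: (59*y - 87)/(11050*(y**2 + 1)) - 253/(2808*(y + 5)) + 1/(36*(y - 1)) - 326/(459*(y - 4)) + 1381/(1800*(y - 7)).
Integrate each term; A/(y−a) gives A·log|y−a|; the (By+D)/(y²+p²) term gives a log and an atan.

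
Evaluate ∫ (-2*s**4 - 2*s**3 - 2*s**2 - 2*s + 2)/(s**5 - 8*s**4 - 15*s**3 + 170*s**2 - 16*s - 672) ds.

-311*log(s - 7)/66 + 113*log(s - 4)/24 - 17*log(s - 3)/10 + log(s + 2)/30 - 29*log(s + 4)/88 + C

Factor the denominator: (s - 7)*(s - 4)*(s - 3)*(s + 2)*(s + 4).
Partial-fraction decomposition: -29/(88*(s + 4)) + 1/(30*(s + 2)) - 17/(10*(s - 3)) + 113/(24*(s - 4)) - 311/(66*(s - 7)).
Integrate each term: A/(s−a) contributes A·log|s−a|.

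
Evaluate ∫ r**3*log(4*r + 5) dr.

Use integration by parts with u = log(4*r + 5), dv = r**3 dr.
Then du = 4/(4*r + 5) dr and v = r**4/4.

r**4*log(4*r + 5)/4 - r**4/16 + 5*r**3/48 - 25*r**2/128 + 125*r/256 - 625*log(4*r + 5)/1024 + C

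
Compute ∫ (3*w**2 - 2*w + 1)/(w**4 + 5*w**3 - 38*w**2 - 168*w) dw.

-log(w)/168 + 97*log(w - 6)/780 + 19*log(w + 4)/40 - 54*log(w + 7)/91 + C

Factor the denominator: w*(w - 6)*(w + 4)*(w + 7).
Partial-fraction decomposition: -54/(91*(w + 7)) + 19/(40*(w + 4)) + 97/(780*(w - 6)) - 1/(168*w).
Integrate each term: A/(w−a) contributes A·log|w−a|.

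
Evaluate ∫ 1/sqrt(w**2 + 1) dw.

Substitute w = tan(θ), so dw = sec(θ)^2 dθ and the radical becomes sqrt(w**2 + 1) = sec(θ) by the Pythagorean identity.
Integrate the resulting trig expression in θ, then back-substitute tan(θ) = w, sec(θ) = sqrt(w**2 + 1) (absorbing any constant into C).

log(w + sqrt(w**2 + 1)) + C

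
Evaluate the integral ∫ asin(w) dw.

w*asin(w) + sqrt(-w**2 + 1) + C

Use integration by parts with u = arcsin(w), dv = dw.
Then du = 1/sqrt(-w**2 + 1) dw.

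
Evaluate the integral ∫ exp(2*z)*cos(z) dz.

Let I denote the integral. Integrate by parts with u = cos(z), dv = exp(2*z) dz, so v = exp(2*z)/2: I = exp(2*z)*cos(z)/2 + (1/2)·∫ exp(2*z)*sin(z) dz.
Apply parts again with u = sin(z), dv = exp(2*z) dz: ∫ exp(2*z)*sin(z) dz = exp(2*z)*sin(z)/2 − (1/2)·I. Substituting back brings back I: I = exp(2*z)*sin(z)/4 + exp(2*z)*cos(z)/2 − (1/4)·I.
Solving for I: (1 + 1/4)·I equals the remaining terms, so I = (4/5)·(exp(2*z)*sin(z)/4 + exp(2*z)*cos(z)/2).

exp(2*z)*sin(z)/5 + 2*exp(2*z)*cos(z)/5 + C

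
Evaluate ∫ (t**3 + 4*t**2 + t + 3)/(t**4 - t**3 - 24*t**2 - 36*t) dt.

Factor the denominator: t*(t - 6)*(t + 2)*(t + 3).
Partial-fraction decomposition: -1/(3*(t + 3)) + 9/(16*(t + 2)) + 41/(48*(t - 6)) - 1/(12*t).
Integrate each term: A/(t−a) contributes A·log|t−a|.

-log(t)/12 + 41*log(t - 6)/48 + 9*log(t + 2)/16 - log(t + 3)/3 + C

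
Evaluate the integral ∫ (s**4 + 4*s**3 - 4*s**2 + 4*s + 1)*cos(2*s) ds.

s**4*sin(2*s)/2 + 2*s**3*sin(2*s) + s**3*cos(2*s) - 7*s**2*sin(2*s)/2 + 3*s**2*cos(2*s) - s*sin(2*s) - 7*s*cos(2*s)/2 + 9*sin(2*s)/4 - cos(2*s)/2 + C

Use integration by parts with u = s**4 + 4*s**3 - 4*s**2 + 4*s + 1, dv = cos(2*s) ds, so v = sin(2*s)/2.
Apply parts 4 times (tabular method): alternate signs, differentiate u down to 0, integrate dv up.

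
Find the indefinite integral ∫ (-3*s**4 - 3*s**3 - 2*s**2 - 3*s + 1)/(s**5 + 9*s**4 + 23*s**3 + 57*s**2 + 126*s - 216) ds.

-log(s - 1)/35 + 119*log(s + 4)/50 - 3293*log(s + 6)/630 - 14*log(s**2 + 9)/225 + 164*atan(s/3)/225 + C

Factor the denominator: (s - 1)*(s + 4)*(s + 6)*(s**2 + 9).
Partial-fraction decomposition: -4*(7*s - 123)/(225*(s**2 + 9)) - 3293/(630*(s + 6)) + 119/(50*(s + 4)) - 1/(35*(s - 1)).
Integrate each term; A/(s−a) gives A·log|s−a|; the (Bs+D)/(s²+p²) term gives a log and an atan.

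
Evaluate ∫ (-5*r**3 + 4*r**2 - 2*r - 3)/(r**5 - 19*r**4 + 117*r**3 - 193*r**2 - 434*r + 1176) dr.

1157*log(r - 7)/324 - 89*log(r - 4)/18 + 27*log(r - 3)/20 + 19*log(r + 2)/810 + 128/(9*r - 63) + C

Factor the denominator: (r - 7)**2*(r - 4)*(r - 3)*(r + 2).
Partial-fraction decomposition: 19/(810*(r + 2)) + 27/(20*(r - 3)) - 89/(18*(r - 4)) + 1157/(324*(r - 7)) - 128/(9*(r - 7)**2).
Integrate each term; A/(r−a) gives A·log|r−a|; A/(r−a)² gives −A/(r−a).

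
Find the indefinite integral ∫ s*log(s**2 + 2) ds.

s**2*log(s**2 + 2)/2 - s**2/2 + log(s**2 + 2) + C

Let u = s**2 + 2, so du = (2*s) ds.
The integral becomes (1/2)·∫ log(u) du; integrate by parts with u′=log(u), dv′=du.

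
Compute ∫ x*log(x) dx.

Use integration by parts with u = log(x), dv = x dx.
Then du = 1/x dx and v = x**2/2.

x**2*log(x)/2 - x**2/4 + C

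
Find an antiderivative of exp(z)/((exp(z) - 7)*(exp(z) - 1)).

log(exp(z) - 7)/6 - log(exp(z) - 1)/6 + C

Let u = e^z, du = e^z dz.
The integral becomes ∫ du/((u-1)(u-7)); decompose into partial fractions.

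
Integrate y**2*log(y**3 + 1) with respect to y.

Let u = y**3 + 1, so du = (3*y**2) dy.
The integral becomes (1/3)·∫ log(u) du; integrate by parts with u′=log(u), dv′=du.

y**3*log(y**3 + 1)/3 - y**3/3 + log(y**3 + 1)/3 + C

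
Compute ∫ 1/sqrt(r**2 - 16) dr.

Substitute r = 4·sec(θ), so dr = 4·sec(θ)*tan(θ) dθ and the radical becomes sqrt(r**2 - 16) = 4·tan(θ) by the Pythagorean identity.
Integrate the resulting trig expression in θ, then back-substitute sec(θ) = r/4, tan(θ) = sqrt(r**2 - 16)/4 (absorbing any constant into C).

log(r + sqrt(r**2 - 16)) + C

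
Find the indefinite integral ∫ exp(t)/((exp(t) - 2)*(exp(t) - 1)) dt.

log(exp(t) - 2) - log(exp(t) - 1) + C

Let u = e^t, du = e^t dt.
The integral becomes ∫ du/((u-2)(u-1)); decompose into partial fractions.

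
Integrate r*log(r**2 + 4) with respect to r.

r**2*log(r**2 + 4)/2 - r**2/2 + 2*log(r**2 + 4) + C

Let u = r**2 + 4, so du = (2*r) dr.
The integral becomes (1/2)·∫ log(u) du; integrate by parts with u′=log(u), dv′=du.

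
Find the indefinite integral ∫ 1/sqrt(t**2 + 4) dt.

Substitute t = 2·tan(θ), so dt = 2·sec(θ)^2 dθ and the radical becomes sqrt(t**2 + 4) = 2·sec(θ) by the Pythagorean identity.
Integrate the resulting trig expression in θ, then back-substitute tan(θ) = t/2, sec(θ) = sqrt(t**2 + 4)/2 (absorbing any constant into C).

log(t + sqrt(t**2 + 4)) + C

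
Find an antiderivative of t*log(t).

Use integration by parts with u = log(t), dv = t dt.
Then du = 1/t dt and v = t**2/2.

t**2*log(t)/2 - t**2/4 + C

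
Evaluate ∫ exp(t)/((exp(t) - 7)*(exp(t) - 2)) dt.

Let u = e^t, du = e^t dt.
The integral becomes ∫ du/((u-2)(u-7)); decompose into partial fractions.

log(exp(t) - 7)/5 - log(exp(t) - 2)/5 + C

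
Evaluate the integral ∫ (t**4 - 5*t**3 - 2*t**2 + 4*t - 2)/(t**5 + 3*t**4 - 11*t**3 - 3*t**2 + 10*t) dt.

Factor the denominator: t*(t - 2)*(t - 1)*(t + 1)*(t + 5).
Partial-fraction decomposition: 589/(420*(t + 5)) + 1/(12*(t + 1)) + 1/(3*(t - 1)) - 13/(21*(t - 2)) - 1/(5*t).
Integrate each term: A/(t−a) contributes A·log|t−a|.

-log(t)/5 - 13*log(t - 2)/21 + log(t - 1)/3 + log(t + 1)/12 + 589*log(t + 5)/420 + C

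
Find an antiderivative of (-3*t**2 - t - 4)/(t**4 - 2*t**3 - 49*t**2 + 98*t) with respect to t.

-2*log(t)/49 - 79*log(t - 7)/245 + log(t - 2)/5 + 8*log(t + 7)/49 + C

Factor the denominator: t*(t - 7)*(t - 2)*(t + 7).
Partial-fraction decomposition: 8/(49*(t + 7)) + 1/(5*(t - 2)) - 79/(245*(t - 7)) - 2/(49*t).
Integrate each term: A/(t−a) contributes A·log|t−a|.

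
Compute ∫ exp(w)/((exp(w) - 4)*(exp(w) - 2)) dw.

log(exp(w) - 4)/2 - log(exp(w) - 2)/2 + C

Let u = e^w, du = e^w dw.
The integral becomes ∫ du/((u-2)(u-4)); decompose into partial fractions.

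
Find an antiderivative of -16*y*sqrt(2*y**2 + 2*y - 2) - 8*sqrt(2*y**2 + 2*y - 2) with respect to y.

-8*(2*y**2 + 2*y - 2)**(3/2)/3 + C

Let u = 2*y**2 + 2*y - 2, so du = (4*y + 2) dy.
Rewriting, the integral becomes -4·∫ √u du = -4·(2/3)u^(3/2).
Substituting back, u = 2*y**2 + 2*y - 2.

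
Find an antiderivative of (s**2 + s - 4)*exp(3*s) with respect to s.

(9*s**2 + 3*s - 37)*exp(3*s)/27 + C

Use integration by parts with u = s**2 + s - 4, dv = exp(3*s) ds, so v = exp(3*s)/3.
Apply parts 2 times (tabular method): alternate signs, differentiate u down to 0, integrate dv up.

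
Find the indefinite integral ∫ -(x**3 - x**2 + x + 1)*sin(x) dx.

x**3*cos(x) - 3*x**2*sin(x) - x**2*cos(x) + 2*x*sin(x) - 5*x*cos(x) + 5*sin(x) + 3*cos(x) + C

Use integration by parts with u = x**3 - x**2 + x + 1, dv = -sin(x) dx, so v = cos(x).
Apply parts 3 times (tabular method): alternate signs, differentiate u down to 0, integrate dv up.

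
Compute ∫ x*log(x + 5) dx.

Use integration by parts with u = log(x + 5), dv = x dx.
Then du = 1/(x + 5) dx and v = x**2/2.

x**2*log(x + 5)/2 - x**2/4 + 5*x/2 - 25*log(x + 5)/2 + C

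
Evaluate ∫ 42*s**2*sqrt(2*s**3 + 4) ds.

14*(2*s**3 + 4)**(3/2)/3 + C

Let u = 2*s**3 + 4, so du = (6*s**2) ds.
Rewriting, the integral becomes 7·∫ √u du = 7·(2/3)u^(3/2).
Substituting back, u = 2*s**3 + 4.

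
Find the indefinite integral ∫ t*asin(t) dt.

Use integration by parts with u = arcsin(t), dv = t dt.
Then du = 1/sqrt(-t**2 + 1) dt.

t**2*asin(t)/2 + t*sqrt(-t**2 + 1)/4 - asin(t)/4 + C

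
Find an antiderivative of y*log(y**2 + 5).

Let u = y**2 + 5, so du = (2*y) dy.
The integral becomes (1/2)·∫ log(u) du; integrate by parts with u′=log(u), dv′=du.

y**2*log(y**2 + 5)/2 - y**2/2 + 5*log(y**2 + 5)/2 + C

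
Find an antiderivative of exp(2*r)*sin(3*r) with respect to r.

Let I denote the integral. Integrate by parts with u = sin(3*r), dv = exp(2*r) dr, so v = exp(2*r)/2: I = exp(2*r)*sin(3*r)/2 − (3/2)·∫ exp(2*r)*cos(3*r) dr.
Apply parts again with u = cos(3*r), dv = exp(2*r) dr: ∫ exp(2*r)*cos(3*r) dr = exp(2*r)*cos(3*r)/2 + (3/2)·I. Substituting back brings back I: I = exp(2*r)*sin(3*r)/2 - 3*exp(2*r)*cos(3*r)/4 − (9/4)·I.
Solving for I: (1 + 9/4)·I equals the remaining terms, so I = (4/13)·(exp(2*r)*sin(3*r)/2 - 3*exp(2*r)*cos(3*r)/4).

2*exp(2*r)*sin(3*r)/13 - 3*exp(2*r)*cos(3*r)/13 + C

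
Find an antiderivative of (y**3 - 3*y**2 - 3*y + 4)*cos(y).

y**3*sin(y) - 3*y**2*sin(y) + 3*y**2*cos(y) - 9*y*sin(y) - 6*y*cos(y) + 10*sin(y) - 9*cos(y) + C

Use integration by parts with u = y**3 - 3*y**2 - 3*y + 4, dv = cos(y) dy, so v = sin(y).
Apply parts 3 times (tabular method): alternate signs, differentiate u down to 0, integrate dv up.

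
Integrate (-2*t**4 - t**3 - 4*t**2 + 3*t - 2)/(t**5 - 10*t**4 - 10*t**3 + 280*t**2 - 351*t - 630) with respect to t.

Factor the denominator: (t - 7)*(t - 6)*(t - 3)*(t + 1)*(t + 5).
Partial-fraction decomposition: -207/(704*(t + 5)) + 5/(448*(t + 1)) - 109/(192*(t - 3)) + 2936/(231*(t - 6)) - 887/(64*(t - 7)).
Integrate each term: A/(t−a) contributes A·log|t−a|.

-887*log(t - 7)/64 + 2936*log(t - 6)/231 - 109*log(t - 3)/192 + 5*log(t + 1)/448 - 207*log(t + 5)/704 + C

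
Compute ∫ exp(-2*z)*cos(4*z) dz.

exp(-2*z)*sin(4*z)/5 - exp(-2*z)*cos(4*z)/10 + C

Let I denote the integral. Integrate by parts with u = cos(4*z), dv = exp(-2*z) dz, so v = -exp(-2*z)/2: I = -exp(-2*z)*cos(4*z)/2 − 2·∫ exp(-2*z)*sin(4*z) dz.
Apply parts again with u = sin(4*z), dv = exp(-2*z) dz: ∫ exp(-2*z)*sin(4*z) dz = -exp(-2*z)*sin(4*z)/2 + 2·I. Substituting back brings back I: I = exp(-2*z)*sin(4*z) - exp(-2*z)*cos(4*z)/2 − 4·I.
Solving for I: (1 + 4)·I equals the remaining terms, so I = (1/5)·(exp(-2*z)*sin(4*z) - exp(-2*z)*cos(4*z)/2).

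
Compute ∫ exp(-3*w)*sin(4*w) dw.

Let I denote the integral. Integrate by parts with u = sin(4*w), dv = exp(-3*w) dw, so v = -exp(-3*w)/3: I = -exp(-3*w)*sin(4*w)/3 + (4/3)·∫ exp(-3*w)*cos(4*w) dw.
Apply parts again with u = cos(4*w), dv = exp(-3*w) dw: ∫ exp(-3*w)*cos(4*w) dw = -exp(-3*w)*cos(4*w)/3 − (4/3)·I. Substituting back brings back I: I = -exp(-3*w)*sin(4*w)/3 - 4*exp(-3*w)*cos(4*w)/9 − (16/9)·I.
Solving for I: (1 + 16/9)·I equals the remaining terms, so I = (9/25)·(-exp(-3*w)*sin(4*w)/3 - 4*exp(-3*w)*cos(4*w)/9).

-3*exp(-3*w)*sin(4*w)/25 - 4*exp(-3*w)*cos(4*w)/25 + C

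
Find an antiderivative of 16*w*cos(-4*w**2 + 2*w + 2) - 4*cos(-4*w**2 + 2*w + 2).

-2*sin(-4*w**2 + 2*w + 2) + C

Let u = 4*w**2 - 2*w - 2, so du = (8*w - 2) dw.
Rewriting, the integral becomes 2·∫ cos(u) du = 2·sin(u).
Substituting back, u = 4*w**2 - 2*w - 2.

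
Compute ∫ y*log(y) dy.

y**2*log(y)/2 - y**2/4 + C

Use integration by parts with u = log(y), dv = y dy.
Then du = 1/y dy and v = y**2/2.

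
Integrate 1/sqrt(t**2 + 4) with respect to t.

log(t + sqrt(t**2 + 4)) + C

Substitute t = 2·tan(θ), so dt = 2·sec(θ)^2 dθ and the radical becomes sqrt(t**2 + 4) = 2·sec(θ) by the Pythagorean identity.
Integrate the resulting trig expression in θ, then back-substitute tan(θ) = t/2, sec(θ) = sqrt(t**2 + 4)/2 (absorbing any constant into C).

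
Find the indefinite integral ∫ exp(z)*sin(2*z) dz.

Let I denote the integral. Integrate by parts with u = sin(2*z), dv = exp(z) dz, so v = exp(z): I = exp(z)*sin(2*z) − 2·∫ exp(z)*cos(2*z) dz.
Apply parts again with u = cos(2*z), dv = exp(z) dz: ∫ exp(z)*cos(2*z) dz = exp(z)*cos(2*z) + 2·I. Substituting back brings back I: I = exp(z)*sin(2*z) - 2*exp(z)*cos(2*z) − 4·I.
Solving for I: (1 + 4)·I equals the remaining terms, so I = (1/5)·(exp(z)*sin(2*z) - 2*exp(z)*cos(2*z)).

exp(z)*sin(2*z)/5 - 2*exp(z)*cos(2*z)/5 + C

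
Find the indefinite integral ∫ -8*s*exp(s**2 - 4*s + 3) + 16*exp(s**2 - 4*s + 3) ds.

Let u = s**2 - 4*s + 3, so du = (2*s - 4) ds.
Rewriting, the integral becomes -4·∫ e^u du = -4·e^u.
Substituting back, u = s**2 - 4*s + 3.

-4*exp(s**2 - 4*s + 3) + C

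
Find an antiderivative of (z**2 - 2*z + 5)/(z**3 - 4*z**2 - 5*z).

Factor the denominator: z*(z - 5)*(z + 1).
Partial-fraction decomposition: 4/(3*(z + 1)) + 2/(3*(z - 5)) - 1/z.
Integrate each term: A/(z−a) contributes A·log|z−a|.

-log(z) + 2*log(z - 5)/3 + 4*log(z + 1)/3 + C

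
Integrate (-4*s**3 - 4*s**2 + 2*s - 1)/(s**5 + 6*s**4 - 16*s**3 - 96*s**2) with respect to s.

Factor the denominator: s**2*(s - 4)*(s + 4)*(s + 6).
Partial-fraction decomposition: 707/(720*(s + 6)) - 183/(256*(s + 4)) - 313/(1280*(s - 4)) - 13/(576*s) + 1/(96*s**2).
Integrate each term; A/(s−a) gives A·log|s−a|; A/(s−a)² gives −A/(s−a).

-13*log(s)/576 - 313*log(s - 4)/1280 - 183*log(s + 4)/256 + 707*log(s + 6)/720 - 1/(96*s) + C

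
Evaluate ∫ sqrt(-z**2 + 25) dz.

Substitute z = 5·sin(θ), so dz = 5·cos(θ) dθ and the radical becomes sqrt(-z**2 + 25) = 5·cos(θ) by the Pythagorean identity.
Integrate the resulting trig expression in θ, then back-substitute θ = asin(z/5), sin(θ) = z/5, cos(θ) = sqrt(-z**2 + 25)/5 (absorbing any constant into C).

z*sqrt(-z**2 + 25)/2 + 25*asin(z/5)/2 + C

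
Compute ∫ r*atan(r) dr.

Use integration by parts with u = arctan(r), dv = r dr.
Then du = 1/(r**2 + 1) dr.

r**2*atan(r)/2 - r/2 + atan(r)/2 + C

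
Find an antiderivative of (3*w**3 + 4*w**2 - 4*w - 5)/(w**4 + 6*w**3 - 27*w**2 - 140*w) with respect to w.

Factor the denominator: w*(w - 5)*(w + 4)*(w + 7).
Partial-fraction decomposition: 45/(14*(w + 7)) - 13/(12*(w + 4)) + 5/(6*(w - 5)) + 1/(28*w).
Integrate each term: A/(w−a) contributes A·log|w−a|.

log(w)/28 + 5*log(w - 5)/6 - 13*log(w + 4)/12 + 45*log(w + 7)/14 + C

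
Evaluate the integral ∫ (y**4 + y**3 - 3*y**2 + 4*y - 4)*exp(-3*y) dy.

(-27*y**4 - 63*y**3 + 18*y**2 - 96*y + 76)*exp(-3*y)/81 + C

Use integration by parts with u = y**4 + y**3 - 3*y**2 + 4*y - 4, dv = exp(-3*y) dy, so v = -exp(-3*y)/3.
Apply parts 4 times (tabular method): alternate signs, differentiate u down to 0, integrate dv up.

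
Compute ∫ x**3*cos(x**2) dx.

x**2*sin(x**2)/2 + cos(x**2)/2 + C

Let u = x², du = 2x dx; rewrite as (1/2)∫ u^1·cos(1u) du.
Now integrate by parts 1 time.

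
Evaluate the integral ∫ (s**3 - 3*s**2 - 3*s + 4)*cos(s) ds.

Use integration by parts with u = s**3 - 3*s**2 - 3*s + 4, dv = cos(s) ds, so v = sin(s).
Apply parts 3 times (tabular method): alternate signs, differentiate u down to 0, integrate dv up.

s**3*sin(s) - 3*s**2*sin(s) + 3*s**2*cos(s) - 9*s*sin(s) - 6*s*cos(s) + 10*sin(s) - 9*cos(s) + C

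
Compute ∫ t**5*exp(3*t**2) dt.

Let u = t², du = 2t dt; rewrite as (1/2)∫ u^2·exp(3u) du.
Now integrate by parts 2 times.

(9*t**4 - 6*t**2 + 2)*exp(3*t**2)/54 + C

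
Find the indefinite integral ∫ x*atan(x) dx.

Use integration by parts with u = arctan(x), dv = x dx.
Then du = 1/(x**2 + 1) dx.

x**2*atan(x)/2 - x/2 + atan(x)/2 + C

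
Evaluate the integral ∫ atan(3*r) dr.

Use integration by parts with u = arctan(3*r), dv = dr.
Then du = 3/(9*r**2 + 1) dr.

r*atan(3*r) - log(9*r**2 + 1)/6 + C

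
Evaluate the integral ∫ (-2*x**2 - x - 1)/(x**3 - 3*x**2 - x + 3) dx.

Factor the denominator: (x - 3)*(x - 1)*(x + 1).
Partial-fraction decomposition: -1/(4*(x + 1)) + 1/(x - 1) - 11/(4*(x - 3)).
Integrate each term: A/(x−a) contributes A·log|x−a|.

-11*log(x - 3)/4 + log(x - 1) - log(x + 1)/4 + C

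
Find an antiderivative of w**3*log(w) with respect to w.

Use integration by parts with u = log(w), dv = w**3 dw.
Then du = 1/w dw and v = w**4/4.

w**4*log(w)/4 - w**4/16 + C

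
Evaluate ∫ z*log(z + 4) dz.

z**2*log(z + 4)/2 - z**2/4 + 2*z - 8*log(z + 4) + C

Use integration by parts with u = log(z + 4), dv = z dz.
Then du = 1/(z + 4) dz and v = z**2/2.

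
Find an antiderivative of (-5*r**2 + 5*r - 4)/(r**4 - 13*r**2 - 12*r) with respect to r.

log(r)/3 - 16*log(r - 4)/35 - 7*log(r + 1)/5 + 32*log(r + 3)/21 + C

Factor the denominator: r*(r - 4)*(r + 1)*(r + 3).
Partial-fraction decomposition: 32/(21*(r + 3)) - 7/(5*(r + 1)) - 16/(35*(r - 4)) + 1/(3*r).
Integrate each term: A/(r−a) contributes A·log|r−a|.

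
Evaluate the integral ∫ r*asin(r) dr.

r**2*asin(r)/2 + r*sqrt(-r**2 + 1)/4 - asin(r)/4 + C

Use integration by parts with u = arcsin(r), dv = r dr.
Then du = 1/sqrt(-r**2 + 1) dr.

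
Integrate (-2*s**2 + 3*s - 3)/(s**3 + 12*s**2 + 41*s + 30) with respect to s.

Factor the denominator: (s + 1)*(s + 5)*(s + 6).
Partial-fraction decomposition: -93/(5*(s + 6)) + 17/(s + 5) - 2/(5*(s + 1)).
Integrate each term: A/(s−a) contributes A·log|s−a|.

-2*log(s + 1)/5 + 17*log(s + 5) - 93*log(s + 6)/5 + C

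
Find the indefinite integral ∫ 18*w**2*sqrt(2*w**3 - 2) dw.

2*(2*w**3 - 2)**(3/2) + C

Let u = 2*w**3 - 2, so du = (6*w**2) dw.
Rewriting, the integral becomes 3·∫ √u du = 3·(2/3)u^(3/2).
Substituting back, u = 2*w**3 - 2.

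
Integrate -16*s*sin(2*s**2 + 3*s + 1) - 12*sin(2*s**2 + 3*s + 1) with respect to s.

4*cos(2*s**2 + 3*s + 1) + C

Let u = 2*s**2 + 3*s + 1, so du = (4*s + 3) ds.
Rewriting, the integral becomes -4·∫ sin(u) du = -4·-cos(u).
Substituting back, u = 2*s**2 + 3*s + 1.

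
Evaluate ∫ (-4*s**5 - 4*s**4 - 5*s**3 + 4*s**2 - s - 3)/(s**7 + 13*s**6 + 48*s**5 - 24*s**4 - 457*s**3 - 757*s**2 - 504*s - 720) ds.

Factor the denominator: (s - 3)*(s + 3)*(s + 4)**2*(s + 5)*(s**2 + 1).
Partial-fraction decomposition: -11*(55*s - 67)/(75140*(s**2 + 1)) + 10727/(416*(s + 5)) - 267550/(14161*(s + 4)) + 3457/(119*(s + 4)**2) - 273/(40*(s + 3)) - 467/(7840*(s - 3)).
Integrate each term; A/(s−a) gives A·log|s−a|; the (Bs+D)/(s²+p²) term gives a log and an atan.

-467*log(s - 3)/7840 - 273*log(s + 3)/40 - 267550*log(s + 4)/14161 + 10727*log(s + 5)/416 - 121*log(s**2 + 1)/30056 + 737*atan(s)/75140 - 3457/(119*s + 476) + C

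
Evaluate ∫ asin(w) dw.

w*asin(w) + sqrt(-w**2 + 1) + C

Use integration by parts with u = arcsin(w), dv = dw.
Then du = 1/sqrt(-w**2 + 1) dw.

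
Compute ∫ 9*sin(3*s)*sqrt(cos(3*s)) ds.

Let u = cos(3*s), so du = (-3*sin(3*s)) ds.
Rewriting, the integral becomes -3·∫ √u du = -3·(2/3)u^(3/2).
Substituting back, u = cos(3*s).

-2*cos(3*s)**(3/2) + C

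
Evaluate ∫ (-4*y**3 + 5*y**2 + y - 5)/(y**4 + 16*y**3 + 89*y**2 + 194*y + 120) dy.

Factor the denominator: (y + 1)*(y + 4)*(y + 5)*(y + 6).
Partial-fraction decomposition: -1033/(10*(y + 6)) + 615/(4*(y + 5)) - 109/(2*(y + 4)) + 1/(20*(y + 1)).
Integrate each term: A/(y−a) contributes A·log|y−a|.

log(y + 1)/20 - 109*log(y + 4)/2 + 615*log(y + 5)/4 - 1033*log(y + 6)/10 + C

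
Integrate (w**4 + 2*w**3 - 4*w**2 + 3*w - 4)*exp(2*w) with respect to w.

(2*w**4 - 8*w**2 + 14*w - 15)*exp(2*w)/4 + C

Use integration by parts with u = w**4 + 2*w**3 - 4*w**2 + 3*w - 4, dv = exp(2*w) dw, so v = exp(2*w)/2.
Apply parts 4 times (tabular method): alternate signs, differentiate u down to 0, integrate dv up.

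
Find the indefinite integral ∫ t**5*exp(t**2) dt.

Let u = t², du = 2t dt; rewrite as (1/2)∫ u^2·exp(1u) du.
Now integrate by parts 2 times.

(t**4 - 2*t**2 + 2)*exp(t**2)/2 + C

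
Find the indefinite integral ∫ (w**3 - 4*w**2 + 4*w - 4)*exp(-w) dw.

Use integration by parts with u = w**3 - 4*w**2 + 4*w - 4, dv = exp(-w) dw, so v = -exp(-w).
Apply parts 3 times (tabular method): alternate signs, differentiate u down to 0, integrate dv up.

(-w**3 + w**2 - 2*w + 2)*exp(-w) + C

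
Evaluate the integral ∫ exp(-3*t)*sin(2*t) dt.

-3*exp(-3*t)*sin(2*t)/13 - 2*exp(-3*t)*cos(2*t)/13 + C

Let I denote the integral. Integrate by parts with u = sin(2*t), dv = exp(-3*t) dt, so v = -exp(-3*t)/3: I = -exp(-3*t)*sin(2*t)/3 + (2/3)·∫ exp(-3*t)*cos(2*t) dt.
Apply parts again with u = cos(2*t), dv = exp(-3*t) dt: ∫ exp(-3*t)*cos(2*t) dt = -exp(-3*t)*cos(2*t)/3 − (2/3)·I. Substituting back brings back I: I = -exp(-3*t)*sin(2*t)/3 - 2*exp(-3*t)*cos(2*t)/9 − (4/9)·I.
Solving for I: (1 + 4/9)·I equals the remaining terms, so I = (9/13)·(-exp(-3*t)*sin(2*t)/3 - 2*exp(-3*t)*cos(2*t)/9).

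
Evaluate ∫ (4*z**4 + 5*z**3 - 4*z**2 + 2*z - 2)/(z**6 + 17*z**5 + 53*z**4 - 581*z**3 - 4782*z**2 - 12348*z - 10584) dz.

2227*log(z - 7)/42588 - log(z + 2)/360 + 29*log(z + 3)/72 + 328117*log(z + 6)/12168 - 7677*log(z + 7)/280 + 1973/(78*z + 468) + C

Factor the denominator: (z - 7)*(z + 2)*(z + 3)*(z + 6)**2*(z + 7).
Partial-fraction decomposition: -7677/(280*(z + 7)) + 328117/(12168*(z + 6)) - 1973/(78*(z + 6)**2) + 29/(72*(z + 3)) - 1/(360*(z + 2)) + 2227/(42588*(z - 7)).
Integrate each term; A/(z−a) gives A·log|z−a|; A/(z−a)² gives −A/(z−a).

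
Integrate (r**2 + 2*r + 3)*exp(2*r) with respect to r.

Use integration by parts with u = r**2 + 2*r + 3, dv = exp(2*r) dr, so v = exp(2*r)/2.
Apply parts 2 times (tabular method): alternate signs, differentiate u down to 0, integrate dv up.

(2*r**2 + 2*r + 5)*exp(2*r)/4 + C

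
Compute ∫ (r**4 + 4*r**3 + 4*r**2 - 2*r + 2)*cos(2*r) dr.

r**4*sin(2*r)/2 + 2*r**3*sin(2*r) + r**3*cos(2*r) + r**2*sin(2*r)/2 + 3*r**2*cos(2*r) - 4*r*sin(2*r) + r*cos(2*r)/2 + 3*sin(2*r)/4 - 2*cos(2*r) + C

Use integration by parts with u = r**4 + 4*r**3 + 4*r**2 - 2*r + 2, dv = cos(2*r) dr, so v = sin(2*r)/2.
Apply parts 4 times (tabular method): alternate signs, differentiate u down to 0, integrate dv up.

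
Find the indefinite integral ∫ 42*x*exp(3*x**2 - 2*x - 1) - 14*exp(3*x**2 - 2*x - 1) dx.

Let u = 3*x**2 - 2*x - 1, so du = (6*x - 2) dx.
Rewriting, the integral becomes 7·∫ e^u du = 7·e^u.
Substituting back, u = 3*x**2 - 2*x - 1.

7*exp(3*x**2 - 2*x - 1) + C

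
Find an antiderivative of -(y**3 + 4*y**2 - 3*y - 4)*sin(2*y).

y**3*cos(2*y)/2 - 3*y**2*sin(2*y)/4 + 2*y**2*cos(2*y) - 2*y*sin(2*y) - 9*y*cos(2*y)/4 + 9*sin(2*y)/8 - 3*cos(2*y) + C

Use integration by parts with u = y**3 + 4*y**2 - 3*y - 4, dv = -sin(2*y) dy, so v = cos(2*y)/2.
Apply parts 3 times (tabular method): alternate signs, differentiate u down to 0, integrate dv up.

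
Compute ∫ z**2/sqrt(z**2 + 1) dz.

Substitute z = tan(θ), so dz = sec(θ)^2 dθ and the radical becomes sqrt(z**2 + 1) = sec(θ) by the Pythagorean identity.
Integrate the resulting trig expression in θ, then back-substitute tan(θ) = z, sec(θ) = sqrt(z**2 + 1) (absorbing any constant into C).

z*sqrt(z**2 + 1)/2 - log(z + sqrt(z**2 + 1))/2 + C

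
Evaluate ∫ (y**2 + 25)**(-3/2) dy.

Substitute y = 5·tan(θ), so dy = 5·sec(θ)^2 dθ and the radical becomes sqrt(y**2 + 25) = 5·sec(θ) by the Pythagorean identity.
Integrate the resulting trig expression in θ, then back-substitute tan(θ) = y/5, sec(θ) = sqrt(y**2 + 25)/5 (absorbing any constant into C).

y/(25*sqrt(y**2 + 25)) + C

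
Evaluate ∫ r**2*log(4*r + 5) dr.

Use integration by parts with u = log(4*r + 5), dv = r**2 dr.
Then du = 4/(4*r + 5) dr and v = r**3/3.

r**3*log(4*r + 5)/3 - r**3/9 + 5*r**2/24 - 25*r/48 + 125*log(4*r + 5)/192 + C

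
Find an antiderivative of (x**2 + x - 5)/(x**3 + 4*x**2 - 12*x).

5*log(x)/12 + log(x - 2)/16 + 25*log(x + 6)/48 + C

Factor the denominator: x*(x - 2)*(x + 6).
Partial-fraction decomposition: 25/(48*(x + 6)) + 1/(16*(x - 2)) + 5/(12*x).
Integrate each term: A/(x−a) contributes A·log|x−a|.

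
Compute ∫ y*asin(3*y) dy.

Use integration by parts with u = arcsin(3*y), dv = y dy.
Then du = 3/sqrt(-9*y**2 + 1) dy.

y**2*asin(3*y)/2 + y*sqrt(-9*y**2 + 1)/12 - asin(3*y)/36 + C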